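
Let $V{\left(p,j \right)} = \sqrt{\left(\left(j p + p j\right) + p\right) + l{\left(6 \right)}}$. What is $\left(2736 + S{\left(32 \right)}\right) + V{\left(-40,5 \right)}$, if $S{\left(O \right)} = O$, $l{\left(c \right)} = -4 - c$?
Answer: $2768 + 15 i \sqrt{2} \approx 2768.0 + 21.213 i$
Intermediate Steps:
$V{\left(p,j \right)} = \sqrt{-10 + p + 2 j p}$ ($V{\left(p,j \right)} = \sqrt{\left(\left(j p + p j\right) + p\right) - 10} = \sqrt{\left(\left(j p + j p\right) + p\right) - 10} = \sqrt{\left(2 j p + p\right) - 10} = \sqrt{\left(p + 2 j p\right) - 10} = \sqrt{-10 + p + 2 j p}$)
$\left(2736 + S{\left(32 \right)}\right) + V{\left(-40,5 \right)} = \left(2736 + 32\right) + \sqrt{-10 - 40 + 2 \cdot 5 \left(-40\right)} = 2768 + \sqrt{-10 - 40 - 400} = 2768 + \sqrt{-450} = 2768 + 15 i \sqrt{2}$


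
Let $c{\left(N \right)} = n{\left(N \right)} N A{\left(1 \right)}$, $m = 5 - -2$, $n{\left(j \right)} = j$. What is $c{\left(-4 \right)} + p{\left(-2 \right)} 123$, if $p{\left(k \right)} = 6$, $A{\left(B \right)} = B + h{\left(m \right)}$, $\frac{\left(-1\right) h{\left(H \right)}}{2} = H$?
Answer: $530$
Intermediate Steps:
$m = 7$ ($m = 5 + 2 = 7$)
$h{\left(H \right)} = - 2 H$
$A{\left(B \right)} = -14 + B$ ($A{\left(B \right)} = B - 14 = -14 + B$)
$c{\left(N \right)} = - 13 N^{2}$ ($c{\left(N \right)} = N N \left(-14 + 1\right) = N^{2} \left(-13\right) = - 13 N^{2}$)
$c{\left(-4 \right)} + p{\left(-2 \right)} 123 = - 13 \left(-4\right)^{2} + 6 \cdot 123 = \left(-13\right) 16 + 738 = -208 + 738 = 530$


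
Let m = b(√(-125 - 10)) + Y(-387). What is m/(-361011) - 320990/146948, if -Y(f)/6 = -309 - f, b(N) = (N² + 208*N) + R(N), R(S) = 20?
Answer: -57897625103/26524922214 - 208*I*√15/120337 ≈ -2.1828 - 0.0066944*I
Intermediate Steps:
b(N) = 20 + N² + 208*N (b(N) = (N² + 208*N) + 20 = 20 + N² + 208*N)
Y(f) = 1854 + 6*f (Y(f) = -6*(-309 - f) = 1854 + 6*f)
m = -583 + 624*I*√15 (m = (20 + (√(-125 - 10))² + 208*√(-125 - 10)) + (1854 + 6*(-387)) = (20 + (√(-135))² + 208*√(-135)) + (1854 - 2322) = (20 + (3*I*√15)² + 208*(3*I*√15)) - 468 = (20 - 135 + 624*I*√15) - 468 = (-115 + 624*I*√15) - 468 = -583 + 624*I*√15 ≈ -583.0 + 2416.7*I)
m/(-361011) - 320990/146948 = (-583 + 624*I*√15)/(-361011) - 320990/146948 = (-583 + 624*I*√15)*(-1/361011) - 320990*1/146948 = (583/361011 - 208*I*√15/120337) - 160495/73474 = -57897625103/26524922214 - 208*I*√15/120337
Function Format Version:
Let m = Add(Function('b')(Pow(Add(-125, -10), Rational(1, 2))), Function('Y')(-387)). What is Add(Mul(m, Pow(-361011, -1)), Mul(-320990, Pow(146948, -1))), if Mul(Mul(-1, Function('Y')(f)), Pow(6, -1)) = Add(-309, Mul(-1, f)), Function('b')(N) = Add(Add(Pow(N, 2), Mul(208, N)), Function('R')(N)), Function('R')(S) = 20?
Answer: Add(Rational(-57897625103, 26524922214), Mul(Rational(-208, 120337), I, Pow(15, Rational(1, 2)))) ≈ Add(-2.1828, Mul(-0.0066944, I))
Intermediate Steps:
Function('b')(N) = Add(20, Pow(N, 2), Mul(208, N)) (Function('b')(N) = Add(Add(Pow(N, 2), Mul(208, N)), 20) = Add(20, Pow(N, 2), Mul(208, N)))
Function('Y')(f) = Add(1854, Mul(6, f)) (Function('Y')(f) = Mul(-6, Add(-309, Mul(-1, f))) = Add(1854, Mul(6, f)))
m = Add(-583, Mul(624, I, Pow(15, Rational(1, 2)))) (m = Add(Add(20, Pow(Pow(Add(-125, -10), Rational(1, 2)), 2), Mul(208, Pow(Add(-125, -10), Rational(1, 2)))), Add(1854, Mul(6, -387))) = Add(Add(20, Pow(Pow(-135, Rational(1, 2)), 2), Mul(208, Pow(-135, Rational(1, 2)))), Add(1854, -2322)) = Add(Add(20, Pow(Mul(3, I, Pow(15, Rational(1, 2))), 2), Mul(208, Mul(3, I, Pow(15, Rational(1, 2))))), -468) = Add(Add(20, -135, Mul(624, I, Pow(15, Rational(1, 2)))), -468) = Add(Add(-115, Mul(624, I, Pow(15, Rational(1, 2)))), -468) = Add(-583, Mul(624, I, Pow(15, Rational(1, 2)))) ≈ Add(-583.00, Mul(2416.7, I)))
Add(Mul(m, Pow(-361011, -1)), Mul(-320990, Pow(146948, -1))) = Add(Mul(Add(-583, Mul(624, I, Pow(15, Rational(1, 2)))), Pow(-361011, -1)), Mul(-320990, Pow(146948, -1))) = Add(Mul(Add(-583, Mul(624, I, Pow(15, Rational(1, 2)))), Rational(-1, 361011)), Mul(-320990, Rational(1, 146948))) = Add(Add(Rational(583, 361011), Mul(Rational(-208, 120337), I, Pow(15, Rational(1, 2)))), Rational(-160495, 73474)) = Add(Rational(-57897625103, 26524922214), Mul(Rational(-208, 120337), I, Pow(15, Rational(1, 2))))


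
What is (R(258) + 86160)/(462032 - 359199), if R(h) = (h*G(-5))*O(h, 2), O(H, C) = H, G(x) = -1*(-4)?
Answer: 352416/102833 ≈ 3.4271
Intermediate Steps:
G(x) = 4
R(h) = 4*h² (R(h) = (h*4)*h = (4*h)*h = 4*h²)
(R(258) + 86160)/(462032 - 359199) = (4*258² + 86160)/(462032 - 359199) = (4*66564 + 86160)/102833 = (266256 + 86160)*(1/102833) = 352416*(1/102833) = 352416/102833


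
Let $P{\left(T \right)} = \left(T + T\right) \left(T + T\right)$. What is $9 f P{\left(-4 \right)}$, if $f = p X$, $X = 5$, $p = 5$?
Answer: $14400$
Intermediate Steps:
$P{\left(T \right)} = 4 T^{2}$ ($P{\left(T \right)} = 2 T 2 T = 4 T^{2}$)
$f = 25$ ($f = 5 \cdot 5 = 25$)
$9 f P{\left(-4 \right)} = 9 \cdot 25 \cdot 4 \left(-4\right)^{2} = 225 \cdot 4 \cdot 16 = 225 \cdot 64 = 14400$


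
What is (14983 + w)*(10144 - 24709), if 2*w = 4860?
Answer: -253620345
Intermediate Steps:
w = 2430 (w = (½)*4860 = 2430)
(14983 + w)*(10144 - 24709) = (14983 + 2430)*(10144 - 24709) = 17413*(-14565) = -253620345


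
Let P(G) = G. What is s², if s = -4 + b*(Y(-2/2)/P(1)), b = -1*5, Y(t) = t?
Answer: 1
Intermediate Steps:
b = -5
s = 1 (s = -4 - 5*(-2/2)/1 = -4 - 5*(-2*½) = -4 - (-5) = -4 - 5*(-1) = -4 + 5 = 1)
s² = 1² = 1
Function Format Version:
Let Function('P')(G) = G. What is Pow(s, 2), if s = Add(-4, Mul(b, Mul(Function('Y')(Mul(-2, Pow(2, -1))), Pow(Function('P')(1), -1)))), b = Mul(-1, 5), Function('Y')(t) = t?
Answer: 1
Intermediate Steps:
b = -5
s = 1 (s = Add(-4, Mul(-5, Mul(Mul(-2, Pow(2, -1)), Pow(1, -1)))) = Add(-4, Mul(-5, Mul(Mul(-2, Rational(1, 2)), 1))) = Add(-4, Mul(-5, Mul(-1, 1))) = Add(-4, Mul(-5, -1)) = Add(-4, 5) = 1)
Pow(s, 2) = Pow(1, 2) = 1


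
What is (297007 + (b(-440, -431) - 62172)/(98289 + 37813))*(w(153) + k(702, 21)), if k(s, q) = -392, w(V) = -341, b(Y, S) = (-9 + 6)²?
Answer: -29630194275883/136102 ≈ -2.1771e+8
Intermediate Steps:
b(Y, S) = 9 (b(Y, S) = (-3)² = 9)
(297007 + (b(-440, -431) - 62172)/(98289 + 37813))*(w(153) + k(702, 21)) = (297007 + (9 - 62172)/(98289 + 37813))*(-341 - 392) = (297007 - 62163/136102)*(-733) = (40423184551/136102)*(-733) = -29630194275883/136102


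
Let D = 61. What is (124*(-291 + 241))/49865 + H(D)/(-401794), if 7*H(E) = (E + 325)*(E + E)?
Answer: -1978610218/14024820467 ≈ -0.14108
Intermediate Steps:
H(E) = 2*E*(325 + E)/7 (H(E) = ((E + 325)*(E + E))/7 = ((325 + E)*(2*E))/7 = (2*E*(325 + E))/7 = 2*E*(325 + E)/7)
(124*(-291 + 241))/49865 + H(D)/(-401794) = (124*(-291 + 241))/49865 + ((2/7)*61*(325 + 61))/(-401794) = (124*(-50))*(1/49865) + ((2/7)*61*386)*(-1/401794) = -6200*1/49865 + (47092/7)*(-1/401794) = -1240/9973 - 23546/1406279 = -1978610218/14024820467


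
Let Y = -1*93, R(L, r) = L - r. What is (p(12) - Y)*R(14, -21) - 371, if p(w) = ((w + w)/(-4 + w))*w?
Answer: 4144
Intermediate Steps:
Y = -93
p(w) = 2*w²/(-4 + w) (p(w) = ((2*w)/(-4 + w))*w = (2*w/(-4 + w))*w = 2*w²/(-4 + w))
(p(12) - Y)*R(14, -21) - 371 = (2*12²/(-4 + 12) - 1*(-93))*(14 - 1*(-21)) - 371 = (2*144/8 + 93)*(14 + 21) - 371 = (2*144*(⅛) + 93)*35 - 371 = (36 + 93)*35 - 371 = 129*35 - 371 = 4515 - 371 = 4144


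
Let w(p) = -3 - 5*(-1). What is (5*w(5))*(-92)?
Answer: -920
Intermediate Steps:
w(p) = 2 (w(p) = -3 + 5 = 2)
(5*w(5))*(-92) = (5*2)*(-92) = 10*(-92) = -920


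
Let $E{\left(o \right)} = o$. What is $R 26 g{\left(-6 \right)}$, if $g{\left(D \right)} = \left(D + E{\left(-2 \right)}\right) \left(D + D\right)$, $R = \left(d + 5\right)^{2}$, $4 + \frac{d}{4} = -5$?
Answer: $2398656$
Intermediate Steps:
$d = -36$ ($d = -16 + 4 \left(-5\right) = -16 - 20 = -36$)
$R = 961$ ($R = \left(-36 + 5\right)^{2} = \left(-31\right)^{2} = 961$)
$g{\left(D \right)} = 2 D \left(-2 + D\right)$ ($g{\left(D \right)} = \left(D - 2\right) \left(D + D\right) = \left(-2 + D\right) 2 D = 2 D \left(-2 + D\right)$)
$R 26 g{\left(-6 \right)} = 961 \cdot 26 \cdot 2 \left(-6\right) \left(-2 - 6\right) = 24986 \cdot 2 \left(-6\right) \left(-8\right) = 24986 \cdot 96 = 2398656$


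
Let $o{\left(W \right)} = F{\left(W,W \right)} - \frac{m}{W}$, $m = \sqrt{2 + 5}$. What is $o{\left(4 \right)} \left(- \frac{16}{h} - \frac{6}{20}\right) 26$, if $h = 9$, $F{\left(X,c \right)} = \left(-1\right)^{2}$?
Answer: $- \frac{2431}{45} + \frac{2431 \sqrt{7}}{180} \approx -18.29$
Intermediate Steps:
$F{\left(X,c \right)} = 1$
$m = \sqrt{7} \approx 2.6458$
$o{\left(W \right)} = 1 - \frac{\sqrt{7}}{W}$
$o{\left(4 \right)} \left(- \frac{16}{h} - \frac{6}{20}\right) 26 = \frac{4 - \sqrt{7}}{4} \left(- \frac{16}{9} - \frac{6}{20}\right) 26 = \frac{4 - \sqrt{7}}{4} \left(\left(-16\right) \frac{1}{9} - \frac{3}{10}\right) 26 = \left(1 - \frac{\sqrt{7}}{4}\right) \left(- \frac{16}{9} - \frac{3}{10}\right) 26 = \left(1 - \frac{\sqrt{7}}{4}\right) \left(- \frac{187}{90}\right) 26 = \left(- \frac{187}{90} + \frac{187 \sqrt{7}}{360}\right) 26 = - \frac{2431}{45} + \frac{2431 \sqrt{7}}{180}$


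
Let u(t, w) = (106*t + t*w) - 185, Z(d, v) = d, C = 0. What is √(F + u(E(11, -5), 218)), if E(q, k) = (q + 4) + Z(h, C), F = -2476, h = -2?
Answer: √1551 ≈ 39.383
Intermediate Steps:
E(q, k) = 2 + q (E(q, k) = (q + 4) - 2 = (4 + q) - 2 = 2 + q)
u(t, w) = -185 + 106*t + t*w
√(F + u(E(11, -5), 218)) = √(-2476 + (-185 + 106*(2 + 11) + (2 + 11)*218)) = √(-2476 + (-185 + 106*13 + 13*218)) = √(-2476 + (-185 + 1378 + 2834)) = √(-2476 + 4027) = √1551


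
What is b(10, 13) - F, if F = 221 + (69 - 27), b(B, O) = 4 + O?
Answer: -246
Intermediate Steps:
F = 263 (F = 221 + 42 = 263)
b(10, 13) - F = (4 + 13) - 1*263 = 17 - 263 = -246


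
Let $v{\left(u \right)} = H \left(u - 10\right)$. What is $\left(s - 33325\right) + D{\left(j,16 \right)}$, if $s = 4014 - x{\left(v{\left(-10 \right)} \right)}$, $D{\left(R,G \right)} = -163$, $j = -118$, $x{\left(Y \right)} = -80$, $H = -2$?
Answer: $-29394$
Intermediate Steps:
$v{\left(u \right)} = 20 - 2 u$ ($v{\left(u \right)} = - 2 \left(u - 10\right) = - 2 \left(-10 + u\right) = 20 - 2 u$)
$s = 4094$ ($s = 4014 - -80 = 4014 + 80 = 4094$)
$\left(s - 33325\right) + D{\left(j,16 \right)} = \left(4094 - 33325\right) - 163 = -29231 - 163 = -29394$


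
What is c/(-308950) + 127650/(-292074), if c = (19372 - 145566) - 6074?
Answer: -67118639/7519688525 ≈ -0.0089257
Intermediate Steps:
c = -132268 (c = -126194 - 6074 = -132268)
c/(-308950) + 127650/(-292074) = -132268/(-308950) + 127650/(-292074) = -132268*(-1/308950) + 127650*(-1/292074) = 66134/154475 - 21275/48679 = -67118639/7519688525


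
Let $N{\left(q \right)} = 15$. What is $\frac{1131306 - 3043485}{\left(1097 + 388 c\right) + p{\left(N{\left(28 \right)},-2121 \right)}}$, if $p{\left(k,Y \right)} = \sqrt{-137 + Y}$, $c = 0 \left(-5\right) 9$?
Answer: $- \frac{699220121}{401889} + \frac{637393 i \sqrt{2258}}{401889} \approx -1739.8 + 75.364 i$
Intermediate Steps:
$c = 0$ ($c = 0 \cdot 9 = 0$)
$\frac{1131306 - 3043485}{\left(1097 + 388 c\right) + p{\left(N{\left(28 \right)},-2121 \right)}} = \frac{1131306 - 3043485}{\left(1097 + 388 \cdot 0\right) + \sqrt{-137 - 2121}} = - \frac{1912179}{\left(1097 + 0\right) + \sqrt{-2258}} = - \frac{1912179}{1097 + i \sqrt{2258}}$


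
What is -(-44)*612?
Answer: 26928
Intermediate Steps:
-(-44)*612 = -1*(-26928) = 26928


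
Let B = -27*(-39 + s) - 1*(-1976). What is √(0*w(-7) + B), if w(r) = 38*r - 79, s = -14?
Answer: √3407 ≈ 58.370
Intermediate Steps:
w(r) = -79 + 38*r
B = 3407 (B = -27*(-39 - 14) - 1*(-1976) = -27*(-53) + 1976 = 1431 + 1976 = 3407)
√(0*w(-7) + B) = √(0*(-79 + 38*(-7)) + 3407) = √(0*(-79 - 266) + 3407) = √(0*(-345) + 3407) = √(0 + 3407) = √3407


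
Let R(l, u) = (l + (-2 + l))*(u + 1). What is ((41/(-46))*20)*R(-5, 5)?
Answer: 29520/23 ≈ 1283.5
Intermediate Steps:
R(l, u) = (1 + u)*(-2 + 2*l) (R(l, u) = (-2 + 2*l)*(1 + u) = (1 + u)*(-2 + 2*l))
((41/(-46))*20)*R(-5, 5) = ((41/(-46))*20)*(-2 - 2*5 + 2*(-5) + 2*(-5)*5) = ((41*(-1/46))*20)*(-2 - 10 - 10 - 50) = -41/46*20*(-72) = -410/23*(-72) = 29520/23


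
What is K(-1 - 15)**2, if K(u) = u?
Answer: 256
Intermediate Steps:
K(-1 - 15)**2 = (-1 - 15)**2 = (-16)**2 = 256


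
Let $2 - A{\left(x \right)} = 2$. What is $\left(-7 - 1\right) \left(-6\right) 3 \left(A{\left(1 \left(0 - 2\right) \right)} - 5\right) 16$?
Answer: $-11520$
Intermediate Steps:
$A{\left(x \right)} = 0$ ($A{\left(x \right)} = 2 - 2 = 0$)
$\left(-7 - 1\right) \left(-6\right) 3 \left(A{\left(1 \left(0 - 2\right) \right)} - 5\right) 16 = \left(-7 - 1\right) \left(-6\right) 3 \left(0 - 5\right) 16 = \left(-8\right) \left(-6\right) 3 \left(-5\right) 16 = 48 \left(\left(-15\right) 16\right) = 48 \left(-240\right) = -11520$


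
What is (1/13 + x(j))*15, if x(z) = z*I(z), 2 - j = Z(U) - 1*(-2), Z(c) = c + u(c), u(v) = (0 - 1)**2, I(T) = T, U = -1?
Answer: 15/13 ≈ 1.1538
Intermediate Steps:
u(v) = 1 (u(v) = (-1)**2 = 1)
Z(c) = 1 + c (Z(c) = c + 1 = 1 + c)
j = 0 (j = 2 - ((1 - 1) - 1*(-2)) = 2 - (0 + 2) = 2 - 1*2 = 2 - 2 = 0)
x(z) = z**2 (x(z) = z*z = z**2)
(1/13 + x(j))*15 = (1/13 + 0**2)*15 = (1/13 + 0)*15 = (1/13)*15 = 15/13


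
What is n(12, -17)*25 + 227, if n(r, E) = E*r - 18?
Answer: -5323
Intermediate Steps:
n(r, E) = -18 + E*r
n(12, -17)*25 + 227 = (-18 - 17*12)*25 + 227 = (-18 - 204)*25 + 227 = -222*25 + 227 = -5550 + 227 = -5323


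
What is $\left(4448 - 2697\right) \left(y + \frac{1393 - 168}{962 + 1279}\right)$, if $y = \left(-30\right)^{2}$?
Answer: $\frac{3533736875}{2241} \approx 1.5769 \cdot 10^{6}$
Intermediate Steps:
$y = 900$
$\left(4448 - 2697\right) \left(y + \frac{1393 - 168}{962 + 1279}\right) = \left(4448 - 2697\right) \left(900 + \frac{1393 - 168}{962 + 1279}\right) = 1751 \left(900 + \frac{1225}{2241}\right) = 1751 \cdot \frac{2018125}{2241} = \frac{3533736875}{2241}$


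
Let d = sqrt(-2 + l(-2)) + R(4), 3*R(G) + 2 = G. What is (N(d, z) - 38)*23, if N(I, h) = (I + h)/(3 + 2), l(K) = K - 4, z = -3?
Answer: -13271/15 + 46*I*sqrt(2)/5 ≈ -884.73 + 13.011*I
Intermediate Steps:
R(G) = -2/3 + G/3
l(K) = -4 + K
d = 2/3 + 2*I*sqrt(2) (d = sqrt(-2 + (-4 - 2)) + (-2/3 + (1/3)*4) = sqrt(-2 - 6) + (-2/3 + 4/3) = sqrt(-8) + 2/3 = 2*I*sqrt(2) + 2/3 = 2/3 + 2*I*sqrt(2) ≈ 0.66667 + 2.8284*I)
N(I, h) = I/5 + h/5 (N(I, h) = (I + h)/5 = (I + h)*(1/5) = I/5 + h/5)
(N(d, z) - 38)*23 = (((2/3 + 2*I*sqrt(2))/5 + (1/5)*(-3)) - 38)*23 = (((2/15 + 2*I*sqrt(2)/5) - 3/5) - 38)*23 = ((-7/15 + 2*I*sqrt(2)/5) - 38)*23 = (-577/15 + 2*I*sqrt(2)/5)*23 = -13271/15 + 46*I*sqrt(2)/5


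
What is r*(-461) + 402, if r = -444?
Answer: 205086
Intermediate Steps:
r*(-461) + 402 = -444*(-461) + 402 = 204684 + 402 = 205086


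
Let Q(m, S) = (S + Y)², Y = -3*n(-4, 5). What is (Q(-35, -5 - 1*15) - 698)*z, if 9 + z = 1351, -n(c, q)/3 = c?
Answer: 3271796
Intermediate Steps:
n(c, q) = -3*c
z = 1342 (z = -9 + 1351 = 1342)
Y = -36 (Y = -(-9)*(-4) = -3*12 = -36)
Q(m, S) = (-36 + S)² (Q(m, S) = (S - 36)² = (-36 + S)²)
(Q(-35, -5 - 1*15) - 698)*z = ((-36 + (-5 - 1*15))² - 698)*1342 = ((-36 + (-5 - 15))² - 698)*1342 = ((-36 - 20)² - 698)*1342 = ((-56)² - 698)*1342 = (3136 - 698)*1342 = 2438*1342 = 3271796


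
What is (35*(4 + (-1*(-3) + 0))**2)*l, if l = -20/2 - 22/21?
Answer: -56840/3 ≈ -18947.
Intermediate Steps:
l = -232/21 (l = -20*1/2 - 22*1/21 = -10 - 22/21 = -232/21 ≈ -11.048)
(35*(4 + (-1*(-3) + 0))**2)*l = (35*(4 + (-1*(-3) + 0))**2)*(-232/21) = (35*(4 + (3 + 0))**2)*(-232/21) = (35*(4 + 3)**2)*(-232/21) = (35*7**2)*(-232/21) = (35*49)*(-232/21) = 1715*(-232/21) = -56840/3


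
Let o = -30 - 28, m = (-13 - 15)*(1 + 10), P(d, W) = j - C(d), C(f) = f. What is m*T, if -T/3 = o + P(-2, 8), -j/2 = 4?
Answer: -59136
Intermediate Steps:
j = -8 (j = -2*4 = -8)
P(d, W) = -8 - d
m = -308 (m = -28*11 = -308)
o = -58
T = 192 (T = -3*(-58 + (-8 - 1*(-2))) = -3*(-58 + (-8 + 2)) = -3*(-58 - 6) = -3*(-64) = 192)
m*T = -308*192 = -59136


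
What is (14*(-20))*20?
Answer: -5600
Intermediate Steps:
(14*(-20))*20 = -280*20 = -5600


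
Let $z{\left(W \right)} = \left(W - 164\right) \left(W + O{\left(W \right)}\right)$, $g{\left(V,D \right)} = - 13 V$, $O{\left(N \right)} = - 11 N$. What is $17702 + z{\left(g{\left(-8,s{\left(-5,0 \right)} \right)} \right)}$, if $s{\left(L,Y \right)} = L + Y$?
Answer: $80102$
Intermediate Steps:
$z{\left(W \right)} = - 10 W \left(-164 + W\right)$ ($z{\left(W \right)} = \left(W - 164\right) \left(W - 11 W\right) = \left(-164 + W\right) \left(- 10 W\right) = - 10 W \left(-164 + W\right)$)
$17702 + z{\left(g{\left(-8,s{\left(-5,0 \right)} \right)} \right)} = 17702 + 10 \left(\left(-13\right) \left(-8\right)\right) \left(164 - \left(-13\right) \left(-8\right)\right) = 17702 + 10 \cdot 104 \left(164 - 104\right) = 17702 + 10 \cdot 104 \cdot 60 = 17702 + 62400 = 80102$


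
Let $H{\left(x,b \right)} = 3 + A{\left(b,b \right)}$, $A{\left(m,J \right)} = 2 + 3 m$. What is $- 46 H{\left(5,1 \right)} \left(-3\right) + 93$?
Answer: $1197$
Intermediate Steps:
$H{\left(x,b \right)} = 5 + 3 b$ ($H{\left(x,b \right)} = 3 + \left(2 + 3 b\right) = 5 + 3 b$)
$- 46 H{\left(5,1 \right)} \left(-3\right) + 93 = - 46 \left(5 + 3 \cdot 1\right) \left(-3\right) + 93 = - 46 \left(5 + 3\right) \left(-3\right) + 93 = - 46 \cdot 8 \left(-3\right) + 93 = \left(-46\right) \left(-24\right) + 93 = 1104 + 93 = 1197$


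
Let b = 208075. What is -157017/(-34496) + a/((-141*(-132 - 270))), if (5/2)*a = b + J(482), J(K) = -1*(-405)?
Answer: 841194859/139664448 ≈ 6.0230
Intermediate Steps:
J(K) = 405
a = 83392 (a = 2*(208075 + 405)/5 = (⅖)*208480 = 83392)
-157017/(-34496) + a/((-141*(-132 - 270))) = -157017/(-34496) + 83392/((-141*(-132 - 270))) = -157017*(-1/34496) + 83392/((-141*(-402))) = 22431/4928 + 83392/56682 = 22431/4928 + 83392*(1/56682) = 22431/4928 + 41696/28341 = 841194859/139664448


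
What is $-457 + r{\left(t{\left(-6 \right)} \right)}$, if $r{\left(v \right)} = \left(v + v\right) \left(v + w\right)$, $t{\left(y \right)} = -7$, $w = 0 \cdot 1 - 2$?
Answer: $-331$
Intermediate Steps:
$w = -2$ ($w = 0 - 2 = -2$)
$r{\left(v \right)} = 2 v \left(-2 + v\right)$ ($r{\left(v \right)} = \left(v + v\right) \left(v - 2\right) = 2 v \left(-2 + v\right)$)
$-457 + r{\left(t{\left(-6 \right)} \right)} = -457 + 2 \left(-7\right) \left(-2 - 7\right) = -457 + 2 \left(-7\right) \left(-9\right) = -457 + 126 = -331$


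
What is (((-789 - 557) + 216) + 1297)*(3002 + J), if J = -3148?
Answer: -24382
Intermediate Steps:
(((-789 - 557) + 216) + 1297)*(3002 + J) = (((-789 - 557) + 216) + 1297)*(3002 - 3148) = ((-1346 + 216) + 1297)*(-146) = (-1130 + 1297)*(-146) = 167*(-146) = -24382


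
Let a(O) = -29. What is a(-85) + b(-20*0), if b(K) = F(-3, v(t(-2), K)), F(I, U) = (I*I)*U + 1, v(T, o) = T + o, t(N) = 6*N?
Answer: -136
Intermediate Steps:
F(I, U) = 1 + U*I² (F(I, U) = I²*U + 1 = U*I² + 1 = 1 + U*I²)
b(K) = -107 + 9*K (b(K) = 1 + (6*(-2) + K)*(-3)² = 1 + (-12 + K)*9 = 1 + (-108 + 9*K) = -107 + 9*K)
a(-85) + b(-20*0) = -29 + (-107 + 9*(-20*0)) = -29 + (-107 + 9*0) = -29 + (-107 + 0) = -29 - 107 = -136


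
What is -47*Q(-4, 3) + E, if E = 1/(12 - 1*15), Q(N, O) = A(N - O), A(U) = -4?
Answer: 563/3 ≈ 187.67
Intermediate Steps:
Q(N, O) = -4
E = -1/3 (E = 1/(12 - 15) = 1/(-3) = 1*(-1/3) = -1/3 ≈ -0.33333)
-47*Q(-4, 3) + E = -47*(-4) - 1/3 = 188 - 1/3 = 563/3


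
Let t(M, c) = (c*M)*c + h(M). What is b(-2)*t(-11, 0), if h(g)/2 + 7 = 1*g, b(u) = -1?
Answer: 36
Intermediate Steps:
h(g) = -14 + 2*g (h(g) = -14 + 2*(1*g) = -14 + 2*g)
t(M, c) = -14 + 2*M + M*c² (t(M, c) = (c*M)*c + (-14 + 2*M) = (M*c)*c + (-14 + 2*M) = M*c² + (-14 + 2*M) = -14 + 2*M + M*c²)
b(-2)*t(-11, 0) = -(-14 + 2*(-11) - 11*0²) = -(-14 - 22 - 11*0) = -(-14 - 22 + 0) = -1*(-36) = 36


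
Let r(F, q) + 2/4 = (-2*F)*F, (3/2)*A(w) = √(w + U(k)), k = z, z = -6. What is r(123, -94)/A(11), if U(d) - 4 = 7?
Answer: -181551*√22/88 ≈ -9676.7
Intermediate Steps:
k = -6
U(d) = 11 (U(d) = 4 + 7 = 11)
A(w) = 2*√(11 + w)/3 (A(w) = 2*√(w + 11)/3 = 2*√(11 + w)/3)
r(F, q) = -½ - 2*F² (r(F, q) = -½ + (-2*F)*F = -½ - 2*F²)
r(123, -94)/A(11) = (-½ - 2*123²)/((2*√(11 + 11)/3)) = (-½ - 2*15129)/((2*√22/3)) = (-½ - 30258)*(3*√22/44) = -181551*√22/88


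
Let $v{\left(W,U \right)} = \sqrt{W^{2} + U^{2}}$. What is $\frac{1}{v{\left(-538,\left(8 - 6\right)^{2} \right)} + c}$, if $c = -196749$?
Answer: $- \frac{196749}{38709879541} - \frac{2 \sqrt{72365}}{38709879541} \approx -5.0966 \cdot 10^{-6}$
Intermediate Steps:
$v{\left(W,U \right)} = \sqrt{U^{2} + W^{2}}$
$\frac{1}{v{\left(-538,\left(8 - 6\right)^{2} \right)} + c} = \frac{1}{\sqrt{\left(\left(8 - 6\right)^{2}\right)^{2} + \left(-538\right)^{2}} - 196749} = \frac{1}{\sqrt{\left(2^{2}\right)^{2} + 289444} - 196749} = \frac{1}{\sqrt{4^{2} + 289444} - 196749} = \frac{1}{\sqrt{16 + 289444} - 196749} = \frac{1}{\sqrt{289460} - 196749} = \frac{1}{2 \sqrt{72365} - 196749} = \frac{1}{-196749 + 2 \sqrt{72365}}$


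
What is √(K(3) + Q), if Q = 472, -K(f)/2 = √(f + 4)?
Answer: √(472 - 2*√7) ≈ 21.603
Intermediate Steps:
K(f) = -2*√(4 + f) (K(f) = -2*√(f + 4) = -2*√(4 + f))
√(K(3) + Q) = √(-2*√(4 + 3) + 472) = √(-2*√7 + 472) = √(472 - 2*√7)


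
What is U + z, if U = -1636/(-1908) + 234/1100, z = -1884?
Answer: -493986641/262350 ≈ -1882.9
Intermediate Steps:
U = 280759/262350 (U = -1636*(-1/1908) + 234*(1/1100) = 409/477 + 117/550 = 280759/262350 ≈ 1.0702)
U + z = 280759/262350 - 1884 = -493986641/262350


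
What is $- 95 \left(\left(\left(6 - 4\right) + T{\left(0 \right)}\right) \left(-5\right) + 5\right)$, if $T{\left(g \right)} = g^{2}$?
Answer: $475$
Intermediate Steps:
$- 95 \left(\left(\left(6 - 4\right) + T{\left(0 \right)}\right) \left(-5\right) + 5\right) = - 95 \left(\left(\left(6 - 4\right) + 0^{2}\right) \left(-5\right) + 5\right) = - 95 \left(\left(\left(6 - 4\right) + 0\right) \left(-5\right) + 5\right) = - 95 \left(\left(2 + 0\right) \left(-5\right) + 5\right) = - 95 \left(2 \left(-5\right) + 5\right) = - 95 \left(-10 + 5\right) = \left(-95\right) \left(-5\right) = 475$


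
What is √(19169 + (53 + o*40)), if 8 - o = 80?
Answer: √16342 ≈ 127.84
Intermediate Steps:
o = -72 (o = 8 - 1*80 = 8 - 80 = -72)
√(19169 + (53 + o*40)) = √(19169 + (53 - 72*40)) = √(19169 + (53 - 2880)) = √(19169 - 2827) = √16342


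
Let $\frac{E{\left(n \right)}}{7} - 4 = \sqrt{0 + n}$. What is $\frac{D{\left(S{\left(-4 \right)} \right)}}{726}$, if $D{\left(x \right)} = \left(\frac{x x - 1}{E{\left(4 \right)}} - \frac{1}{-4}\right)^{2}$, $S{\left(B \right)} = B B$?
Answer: $\frac{10443}{189728} \approx 0.055042$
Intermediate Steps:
$E{\left(n \right)} = 28 + 7 \sqrt{n}$ ($E{\left(n \right)} = 28 + 7 \sqrt{0 + n} = 28 + 7 \sqrt{n}$)
$S{\left(B \right)} = B^{2}$
$D{\left(x \right)} = \left(\frac{19}{84} + \frac{x^{2}}{42}\right)^{2}$ ($D{\left(x \right)} = \left(\frac{x x - 1}{28 + 7 \sqrt{4}} - \frac{1}{-4}\right)^{2} = \left(\frac{x^{2} - 1}{28 + 7 \cdot 2} - - \frac{1}{4}\right)^{2} = \left(\frac{-1 + x^{2}}{28 + 14} + \frac{1}{4}\right)^{2} = \left(\frac{-1 + x^{2}}{42} + \frac{1}{4}\right)^{2} = \left(\left(-1 + x^{2}\right) \frac{1}{42} + \frac{1}{4}\right)^{2} = \left(\left(- \frac{1}{42} + \frac{x^{2}}{42}\right) + \frac{1}{4}\right)^{2} = \left(\frac{19}{84} + \frac{x^{2}}{42}\right)^{2}$)
$\frac{D{\left(S{\left(-4 \right)} \right)}}{726} = \frac{\frac{1}{7056} \left(19 + 2 \left(\left(-4\right)^{2}\right)^{2}\right)^{2}}{726} = \frac{\left(19 + 2 \cdot 16^{2}\right)^{2}}{7056} \cdot \frac{1}{726} = \frac{\left(19 + 2 \cdot 256\right)^{2}}{7056} \cdot \frac{1}{726} = \frac{\left(19 + 512\right)^{2}}{7056} \cdot \frac{1}{726} = \frac{531^{2}}{7056} \cdot \frac{1}{726} = \frac{1}{7056} \cdot 281961 \cdot \frac{1}{726} = \frac{31329}{784} \cdot \frac{1}{726} = \frac{10443}{189728}$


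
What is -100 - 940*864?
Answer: -812260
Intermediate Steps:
-100 - 940*864 = -100 - 812160 = -812260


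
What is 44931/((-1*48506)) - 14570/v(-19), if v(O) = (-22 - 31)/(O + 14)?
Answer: -3536043443/2570818 ≈ -1375.5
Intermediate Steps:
v(O) = -53/(14 + O)
44931/((-1*48506)) - 14570/v(-19) = 44931/((-1*48506)) - 14570/((-53/(14 - 19))) = 44931/(-48506) - 14570/((-53/(-5))) = 44931*(-1/48506) - 14570/((-53*(-⅕))) = -44931/48506 - 14570/53/5 = -44931/48506 - 14570*5/53 = -44931/48506 - 72850/53 = -3536043443/2570818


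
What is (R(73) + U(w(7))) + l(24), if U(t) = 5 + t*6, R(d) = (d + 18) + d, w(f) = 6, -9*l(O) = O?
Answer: 607/3 ≈ 202.33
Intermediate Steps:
l(O) = -O/9
R(d) = 18 + 2*d (R(d) = (18 + d) + d = 18 + 2*d)
U(t) = 5 + 6*t
(R(73) + U(w(7))) + l(24) = ((18 + 2*73) + (5 + 6*6)) - 1/9*24 = ((18 + 146) + (5 + 36)) - 8/3 = (164 + 41) - 8/3 = 205 - 8/3 = 607/3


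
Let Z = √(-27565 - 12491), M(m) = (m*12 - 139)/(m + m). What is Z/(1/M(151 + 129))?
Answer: 3221*I*√10014/280 ≈ 1151.2*I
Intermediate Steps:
M(m) = (-139 + 12*m)/(2*m) (M(m) = (12*m - 139)/((2*m)) = (-139 + 12*m)*(1/(2*m)) = (-139 + 12*m)/(2*m))
Z = 2*I*√10014 (Z = √(-40056) = 2*I*√10014 ≈ 200.14*I)
Z/(1/M(151 + 129)) = (2*I*√10014)/(1/(6 - 139/(2*(151 + 129)))) = (2*I*√10014)/(1/(6 - 139/2/280)) = (2*I*√10014)/(1/(6 - 139/2*1/280)) = (2*I*√10014)/(1/(6 - 139/560)) = (2*I*√10014)/(1/(3221/560)) = (2*I*√10014)/(560/3221) = (2*I*√10014)*(3221/560) = 3221*I*√10014/280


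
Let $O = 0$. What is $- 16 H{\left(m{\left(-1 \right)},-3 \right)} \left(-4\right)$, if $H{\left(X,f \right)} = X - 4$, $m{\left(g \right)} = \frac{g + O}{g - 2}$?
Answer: $- \frac{704}{3} \approx -234.67$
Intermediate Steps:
$m{\left(g \right)} = \frac{g}{-2 + g}$ ($m{\left(g \right)} = \frac{g + 0}{g - 2} = \frac{g}{-2 + g}$)
$H{\left(X,f \right)} = -4 + X$ ($H{\left(X,f \right)} = X - 4 = -4 + X$)
$- 16 H{\left(m{\left(-1 \right)},-3 \right)} \left(-4\right) = - 16 \left(-4 - \frac{1}{-2 - 1}\right) \left(-4\right) = - 16 \left(-4 - \frac{1}{-3}\right) \left(-4\right) = - 16 \left(-4 - - \frac{1}{3}\right) \left(-4\right) = - 16 \left(-4 + \frac{1}{3}\right) \left(-4\right) = \left(-16\right) \left(- \frac{11}{3}\right) \left(-4\right) = \frac{176}{3} \left(-4\right) = - \frac{704}{3}$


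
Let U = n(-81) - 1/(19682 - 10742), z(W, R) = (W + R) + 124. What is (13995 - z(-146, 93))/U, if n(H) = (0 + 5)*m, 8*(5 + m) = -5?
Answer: -248961120/502877 ≈ -495.07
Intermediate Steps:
m = -45/8 (m = -5 + (⅛)*(-5) = -5 - 5/8 = -45/8 ≈ -5.6250)
z(W, R) = 124 + R + W (z(W, R) = (R + W) + 124 = 124 + R + W)
n(H) = -225/8 (n(H) = (0 + 5)*(-45/8) = 5*(-45/8) = -225/8)
U = -502877/17880 (U = -225/8 - 1/(19682 - 10742) = -225/8 - 1/8940 = -502877/17880 ≈ -28.125)
(13995 - z(-146, 93))/U = (13995 - (124 + 93 - 146))/(-502877/17880) = (13995 - 1*71)*(-17880/502877) = (13995 - 71)*(-17880/502877) = 13924*(-17880/502877) = -248961120/502877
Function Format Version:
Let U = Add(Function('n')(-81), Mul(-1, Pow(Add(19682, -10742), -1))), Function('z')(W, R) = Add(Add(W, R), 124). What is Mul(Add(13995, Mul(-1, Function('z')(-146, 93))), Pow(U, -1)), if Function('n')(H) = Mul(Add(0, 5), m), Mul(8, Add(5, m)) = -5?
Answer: Rational(-248961120, 502877) ≈ -495.07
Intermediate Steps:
m = Rational(-45, 8) (m = Add(-5, Mul(Rational(1, 8), -5)) = Add(-5, Rational(-5, 8)) = Rational(-45, 8) ≈ -5.6250)
Function('z')(W, R) = Add(124, R, W) (Function('z')(W, R) = Add(Add(R, W), 124) = Add(124, R, W))
Function('n')(H) = Rational(-225, 8) (Function('n')(H) = Mul(Add(0, 5), Rational(-45, 8)) = Mul(5, Rational(-45, 8)) = Rational(-225, 8))
U = Rational(-502877, 17880) (U = Add(Rational(-225, 8), Mul(-1, Pow(Add(19682, -10742), -1))) = Add(Rational(-225, 8), Mul(-1, Pow(8940, -1))) = Add(Rational(-225, 8), Mul(-1, Rational(1, 8940))) = Add(Rational(-225, 8), Rational(-1, 8940)) = Rational(-502877, 17880) ≈ -28.125)
Mul(Add(13995, Mul(-1, Function('z')(-146, 93))), Pow(U, -1)) = Mul(Add(13995, Mul(-1, Add(124, 93, -146))), Pow(Rational(-502877, 17880), -1)) = Mul(Add(13995, Mul(-1, 71)), Rational(-17880, 502877)) = Mul(Add(13995, -71), Rational(-17880, 502877)) = Mul(13924, Rational(-17880, 502877)) = Rational(-248961120, 502877)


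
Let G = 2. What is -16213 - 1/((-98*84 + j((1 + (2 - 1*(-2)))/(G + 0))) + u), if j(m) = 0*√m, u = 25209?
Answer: -275248102/16977 ≈ -16213.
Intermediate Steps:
j(m) = 0
-16213 - 1/((-98*84 + j((1 + (2 - 1*(-2)))/(G + 0))) + u) = -16213 - 1/((-98*84 + 0) + 25209) = -16213 - 1/((-8232 + 0) + 25209) = -16213 - 1/(-8232 + 25209) = -16213 - 1/16977 = -275248102/16977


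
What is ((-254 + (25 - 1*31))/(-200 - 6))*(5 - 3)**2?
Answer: 520/103 ≈ 5.0485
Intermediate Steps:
((-254 + (25 - 1*31))/(-200 - 6))*(5 - 3)**2 = ((-254 + (25 - 31))/(-206))*2**2 = ((-254 - 6)*(-1/206))*4 = -260*(-1/206)*4 = (130/103)*4 = 520/103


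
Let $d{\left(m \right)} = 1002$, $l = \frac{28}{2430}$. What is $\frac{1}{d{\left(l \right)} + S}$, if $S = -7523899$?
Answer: $- \frac{1}{7522897} \approx -1.3293 \cdot 10^{-7}$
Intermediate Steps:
$l = \frac{14}{1215}$ ($l = 28 \cdot \frac{1}{2430} = \frac{14}{1215} \approx 0.011523$)
$\frac{1}{d{\left(l \right)} + S} = \frac{1}{1002 - 7523899} = \frac{1}{-7522897} = - \frac{1}{7522897}$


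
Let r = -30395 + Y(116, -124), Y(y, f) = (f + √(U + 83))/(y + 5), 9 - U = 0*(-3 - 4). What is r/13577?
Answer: -3677919/1642817 + 2*√23/1642817 ≈ -2.2388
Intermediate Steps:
U = 9 (U = 9 - 0*(-3 - 4) = 9 - 0*(-7) = 9 - 1*0 = 9 + 0 = 9)
Y(y, f) = (f + 2*√23)/(5 + y) (Y(y, f) = (f + √(9 + 83))/(y + 5) = (f + √92)/(5 + y) = (f + 2*√23)/(5 + y))
r = -3677919/121 + 2*√23/121 (r = -30395 + (-124 + 2*√23)/(5 + 116) = -30395 + (-124 + 2*√23)/121 = -30395 + (-124/121 + 2*√23/121) = -3677919/121 + 2*√23/121 ≈ -30396.)
r/13577 = (-3677919/121 + 2*√23/121)/13577 = (-3677919/121 + 2*√23/121)*(1/13577) = -3677919/1642817 + 2*√23/1642817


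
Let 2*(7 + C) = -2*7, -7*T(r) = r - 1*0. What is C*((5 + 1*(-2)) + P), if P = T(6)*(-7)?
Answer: -126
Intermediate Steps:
T(r) = -r/7 (T(r) = -(r - 1*0)/7 = -(r + 0)/7 = -r/7)
C = -14 (C = -7 + (-2*7)/2 = -7 + (½)*(-14) = -7 - 7 = -14)
P = 6 (P = -⅐*6*(-7) = -6/7*(-7) = 6)
C*((5 + 1*(-2)) + P) = -14*((5 + 1*(-2)) + 6) = -14*((5 - 2) + 6) = -14*(3 + 6) = -14*9 = -126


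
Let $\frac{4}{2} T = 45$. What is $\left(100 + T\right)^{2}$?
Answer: $\frac{60025}{4} \approx 15006.0$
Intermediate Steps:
$T = \frac{45}{2}$ ($T = \frac{1}{2} \cdot 45 = \frac{45}{2} \approx 22.5$)
$\left(100 + T\right)^{2} = \left(100 + \frac{45}{2}\right)^{2} = \left(\frac{245}{2}\right)^{2} = \frac{60025}{4}$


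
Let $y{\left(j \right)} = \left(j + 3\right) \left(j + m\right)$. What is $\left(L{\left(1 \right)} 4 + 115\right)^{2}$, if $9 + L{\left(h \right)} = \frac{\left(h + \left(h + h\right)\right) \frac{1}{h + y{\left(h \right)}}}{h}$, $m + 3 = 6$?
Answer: $\frac{1836025}{289} \approx 6353.0$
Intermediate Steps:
$m = 3$ ($m = -3 + 6 = 3$)
$y{\left(j \right)} = \left(3 + j\right)^{2}$ ($y{\left(j \right)} = \left(j + 3\right) \left(j + 3\right) = \left(3 + j\right) \left(3 + j\right) = \left(3 + j\right)^{2}$)
$L{\left(h \right)} = -9 + \frac{3}{9 + h^{2} + 7 h}$ ($L{\left(h \right)} = -9 + \frac{\left(h + \left(h + h\right)\right) \frac{1}{h + \left(9 + h^{2} + 6 h\right)}}{h} = -9 + \frac{\left(h + 2 h\right) \frac{1}{9 + h^{2} + 7 h}}{h} = -9 + \frac{3 h \frac{1}{9 + h^{2} + 7 h}}{h} = -9 + \frac{3}{9 + h^{2} + 7 h}$)
$\left(L{\left(1 \right)} 4 + 115\right)^{2} = \left(\frac{3 \left(-26 - 21 - 3 \cdot 1^{2}\right)}{9 + 1^{2} + 7 \cdot 1} \cdot 4 + 115\right)^{2} = \left(\frac{3 \left(-26 - 21 - 3\right)}{9 + 1 + 7} \cdot 4 + 115\right)^{2} = \left(\frac{3 \left(-26 - 21 - 3\right)}{17} \cdot 4 + 115\right)^{2} = \left(3 \cdot \frac{1}{17} \left(-50\right) 4 + 115\right)^{2} = \left(\left(- \frac{150}{17}\right) 4 + 115\right)^{2} = \left(- \frac{600}{17} + 115\right)^{2} = \left(\frac{1355}{17}\right)^{2} = \frac{1836025}{289}$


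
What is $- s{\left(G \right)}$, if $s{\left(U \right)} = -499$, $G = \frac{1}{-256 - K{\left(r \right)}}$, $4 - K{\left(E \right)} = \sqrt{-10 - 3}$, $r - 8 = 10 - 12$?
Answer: $499$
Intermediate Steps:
$r = 6$ ($r = 8 + \left(10 - 12\right) = 8 - 2 = 6$)
$K{\left(E \right)} = 4 - i \sqrt{13}$ ($K{\left(E \right)} = 4 - \sqrt{-10 - 3} = 4 - \sqrt{-13} = 4 - i \sqrt{13}$)
$G = \frac{1}{-260 + i \sqrt{13}}$ ($G = \frac{1}{-256 - \left(4 - i \sqrt{13}\right)} = \frac{1}{-260 + i \sqrt{13}} \approx -0.0038454 - 5.333 \cdot 10^{-5} i$)
$- s{\left(G \right)} = \left(-1\right) \left(-499\right) = 499$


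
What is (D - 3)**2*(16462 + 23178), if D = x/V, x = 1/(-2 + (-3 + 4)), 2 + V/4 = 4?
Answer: 3096875/8 ≈ 3.8711e+5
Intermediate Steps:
V = 8 (V = -8 + 4*4 = -8 + 16 = 8)
x = -1 (x = 1/(-2 + 1) = 1/(-1) = -1)
D = -1/8 ≈ -0.12500
(D - 3)**2*(16462 + 23178) = (-1/8 - 3)**2*(16462 + 23178) = (-25/8)**2*39640 = (625/64)*39640 = 3096875/8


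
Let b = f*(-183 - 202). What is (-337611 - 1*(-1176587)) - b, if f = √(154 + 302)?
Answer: 838976 + 770*√114 ≈ 8.4720e+5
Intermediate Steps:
f = 2*√114 (f = √456 = 2*√114 ≈ 21.354)
b = -770*√114 (b = (2*√114)*(-183 - 202) = (2*√114)*(-385) = -770*√114 ≈ -8221.3)
(-337611 - 1*(-1176587)) - b = (-337611 - 1*(-1176587)) - (-770)*√114 = (-337611 + 1176587) + 770*√114 = 838976 + 770*√114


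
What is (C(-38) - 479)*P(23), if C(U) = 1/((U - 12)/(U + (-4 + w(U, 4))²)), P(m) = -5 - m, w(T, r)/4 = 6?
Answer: 340368/25 ≈ 13615.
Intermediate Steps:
w(T, r) = 24 (w(T, r) = 4*6 = 24)
C(U) = (400 + U)/(-12 + U) (C(U) = 1/((U - 12)/(U + (-4 + 24)²)) = 1/((-12 + U)/(U + 20²)) = 1/((-12 + U)/(U + 400)) = 1/((-12 + U)/(400 + U)) = (400 + U)/(-12 + U))
(C(-38) - 479)*P(23) = ((400 - 38)/(-12 - 38) - 479)*(-5 - 1*23) = (362/(-50) - 479)*(-5 - 23) = (-1/50*362 - 479)*(-28) = (-181/25 - 479)*(-28) = -12156/25*(-28) = 340368/25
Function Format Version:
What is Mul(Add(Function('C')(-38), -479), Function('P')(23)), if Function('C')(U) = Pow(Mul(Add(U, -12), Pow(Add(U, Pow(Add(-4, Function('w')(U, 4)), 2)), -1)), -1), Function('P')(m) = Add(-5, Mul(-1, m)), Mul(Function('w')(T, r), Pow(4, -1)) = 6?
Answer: Rational(340368, 25) ≈ 13615.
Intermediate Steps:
Function('w')(T, r) = 24 (Function('w')(T, r) = Mul(4, 6) = 24)
Function('C')(U) = Mul(Pow(Add(-12, U), -1), Add(400, U)) (Function('C')(U) = Pow(Mul(Add(U, -12), Pow(Add(U, Pow(Add(-4, 24), 2)), -1)), -1) = Pow(Mul(Add(-12, U), Pow(Add(U, Pow(20, 2)), -1)), -1) = Pow(Mul(Add(-12, U), Pow(Add(U, 400), -1)), -1) = Pow(Mul(Add(-12, U), Pow(Add(400, U), -1)), -1) = Pow(Mul(Pow(Add(400, U), -1), Add(-12, U)), -1) = Mul(Pow(Add(-12, U), -1), Add(400, U)))
Mul(Add(Function('C')(-38), -479), Function('P')(23)) = Mul(Add(Mul(Pow(Add(-12, -38), -1), Add(400, -38)), -479), Add(-5, Mul(-1, 23))) = Mul(Add(Mul(Pow(-50, -1), 362), -479), Add(-5, -23)) = Mul(Add(Mul(Rational(-1, 50), 362), -479), -28) = Mul(Add(Rational(-181, 25), -479), -28) = Mul(Rational(-12156, 25), -28) = Rational(340368, 25)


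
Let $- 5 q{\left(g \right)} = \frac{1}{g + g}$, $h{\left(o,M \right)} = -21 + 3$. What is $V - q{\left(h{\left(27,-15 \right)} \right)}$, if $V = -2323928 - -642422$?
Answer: $- \frac{302671081}{180} \approx -1.6815 \cdot 10^{6}$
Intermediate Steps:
$h{\left(o,M \right)} = -18$
$q{\left(g \right)} = - \frac{1}{10 g}$ ($q{\left(g \right)} = - \frac{1}{5 \left(g + g\right)} = - \frac{1}{5 \cdot 2 g} = - \frac{\frac{1}{2} \frac{1}{g}}{5} = - \frac{1}{10 g}$)
$V = -1681506$ ($V = -2323928 + 642422 = -1681506$)
$V - q{\left(h{\left(27,-15 \right)} \right)} = -1681506 - - \frac{1}{10 \left(-18\right)} = -1681506 - \left(- \frac{1}{10}\right) \left(- \frac{1}{18}\right) = -1681506 - \frac{1}{180} = - \frac{302671081}{180}$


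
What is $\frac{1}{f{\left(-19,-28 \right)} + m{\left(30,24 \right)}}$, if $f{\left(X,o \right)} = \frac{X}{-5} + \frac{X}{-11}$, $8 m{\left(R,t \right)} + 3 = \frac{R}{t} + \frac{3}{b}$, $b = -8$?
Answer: $\frac{3520}{18521} \approx 0.19005$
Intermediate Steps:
$m{\left(R,t \right)} = - \frac{27}{64} + \frac{R}{8 t}$ ($m{\left(R,t \right)} = - \frac{3}{8} + \frac{\frac{R}{t} + \frac{3}{-8}}{8} = - \frac{3}{8} + \frac{\frac{R}{t} + 3 \left(- \frac{1}{8}\right)}{8} = - \frac{3}{8} + \frac{\frac{R}{t} - \frac{3}{8}}{8} = - \frac{3}{8} + \frac{- \frac{3}{8} + \frac{R}{t}}{8} = - \frac{3}{8} + \left(- \frac{3}{64} + \frac{R}{8 t}\right) = - \frac{27}{64} + \frac{R}{8 t}$)
$f{\left(X,o \right)} = - \frac{16 X}{55}$ ($f{\left(X,o \right)} = X \left(- \frac{1}{5}\right) + X \left(- \frac{1}{11}\right) = - \frac{X}{5} - \frac{X}{11} = - \frac{16 X}{55}$)
$\frac{1}{f{\left(-19,-28 \right)} + m{\left(30,24 \right)}} = \frac{1}{\left(- \frac{16}{55}\right) \left(-19\right) - \left(\frac{27}{64} - \frac{15}{4 \cdot 24}\right)} = \frac{1}{\frac{304}{55} - \left(\frac{27}{64} - \frac{5}{32}\right)} = \frac{1}{\frac{304}{55} + \left(- \frac{27}{64} + \frac{5}{32}\right)} = \frac{1}{\frac{304}{55} - \frac{17}{64}} = \frac{1}{\frac{18521}{3520}} = \frac{3520}{18521}$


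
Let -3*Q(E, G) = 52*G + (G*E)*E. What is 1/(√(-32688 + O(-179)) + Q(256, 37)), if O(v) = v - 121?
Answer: -1820067/1472286245107 - 9*I*√8247/2944572490214 ≈ -1.2362e-6 - 2.7757e-10*I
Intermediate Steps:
O(v) = -121 + v
Q(E, G) = -52*G/3 - G*E²/3 (Q(E, G) = -(52*G + (G*E)*E)/3 = -(52*G + (E*G)*E)/3 = -(52*G + G*E²)/3 = -52*G/3 - G*E²/3)
1/(√(-32688 + O(-179)) + Q(256, 37)) = 1/(√(-32688 + (-121 - 179)) - ⅓*37*(52 + 256²)) = 1/(√(-32688 - 300) - ⅓*37*(52 + 65536)) = 1/(√(-32988) - ⅓*37*65588) = 1/(2*I*√8247 - 2426756/3) = 1/(-2426756/3 + 2*I*√8247)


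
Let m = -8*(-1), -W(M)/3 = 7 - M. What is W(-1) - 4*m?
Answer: -56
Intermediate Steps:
W(M) = -21 + 3*M (W(M) = -3*(7 - M) = -21 + 3*M)
m = 8 (m = -2*4*(-1) = -8*(-1) = 8)
W(-1) - 4*m = (-21 + 3*(-1)) - 4*8 = (-21 - 3) - 32 = -24 - 32 = -56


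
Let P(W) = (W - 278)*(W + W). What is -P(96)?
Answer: 34944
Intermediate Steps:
P(W) = 2*W*(-278 + W) (P(W) = (-278 + W)*(2*W) = 2*W*(-278 + W))
-P(96) = -2*96*(-278 + 96) = -2*96*(-182) = -1*(-34944) = 34944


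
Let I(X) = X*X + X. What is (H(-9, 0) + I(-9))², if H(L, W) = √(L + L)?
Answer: 5166 + 432*I*√2 ≈ 5166.0 + 610.94*I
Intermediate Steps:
H(L, W) = √2*√L (H(L, W) = √(2*L) = √2*√L)
I(X) = X + X² (I(X) = X² + X = X + X²)
(H(-9, 0) + I(-9))² = (√2*√(-9) - 9*(1 - 9))² = (√2*(3*I) - 9*(-8))² = (3*I*√2 + 72)² = (72 + 3*I*√2)²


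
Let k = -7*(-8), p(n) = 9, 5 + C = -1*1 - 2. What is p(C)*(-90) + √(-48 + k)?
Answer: -810 + 2*√2 ≈ -807.17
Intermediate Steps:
C = -8 (C = -5 + (-1*1 - 2) = -5 + (-1 - 2) = -5 - 3 = -8)
k = 56
p(C)*(-90) + √(-48 + k) = 9*(-90) + √(-48 + 56) = -810 + √8 = -810 + 2*√2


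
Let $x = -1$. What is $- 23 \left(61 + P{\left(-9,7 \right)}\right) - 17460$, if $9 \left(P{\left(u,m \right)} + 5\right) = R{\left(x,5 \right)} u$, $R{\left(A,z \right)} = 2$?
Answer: $-18702$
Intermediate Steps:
$P{\left(u,m \right)} = -5 + \frac{2 u}{9}$
$- 23 \left(61 + P{\left(-9,7 \right)}\right) - 17460 = - 23 \left(61 + \left(-5 + \frac{2}{9} \left(-9\right)\right)\right) - 17460 = - 23 \left(61 - 7\right) - 17460 = \left(-23\right) 54 - 17460 = -1242 - 17460 = -18702$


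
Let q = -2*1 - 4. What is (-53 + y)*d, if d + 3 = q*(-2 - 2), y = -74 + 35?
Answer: -1932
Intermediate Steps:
q = -6 (q = -2 - 4 = -6)
y = -39
d = 21 (d = -3 - 6*(-2 - 2) = -3 - 6*(-4) = -3 + 24 = 21)
(-53 + y)*d = (-53 - 39)*21 = -92*21 = -1932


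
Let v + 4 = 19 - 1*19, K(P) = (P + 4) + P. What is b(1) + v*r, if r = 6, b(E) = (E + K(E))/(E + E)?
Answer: -41/2 ≈ -20.500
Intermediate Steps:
K(P) = 4 + 2*P (K(P) = (4 + P) + P = 4 + 2*P)
b(E) = (4 + 3*E)/(2*E) (b(E) = (E + (4 + 2*E))/(E + E) = (4 + 3*E)/((2*E)) = (4 + 3*E)*(1/(2*E)) = (4 + 3*E)/(2*E))
v = -4 (v = -4 + (19 - 1*19) = -4 + (19 - 19) = -4 + 0 = -4)
b(1) + v*r = (3/2 + 2/1) - 4*6 = (3/2 + 2*1) - 24 = (3/2 + 2) - 24 = 7/2 - 24 = -41/2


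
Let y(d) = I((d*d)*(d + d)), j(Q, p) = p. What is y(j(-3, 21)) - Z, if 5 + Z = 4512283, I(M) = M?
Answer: -4493756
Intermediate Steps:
y(d) = 2*d³ (y(d) = (d*d)*(d + d) = d²*(2*d) = 2*d³)
Z = 4512278 (Z = -5 + 4512283 = 4512278)
y(j(-3, 21)) - Z = 2*21³ - 1*4512278 = 2*9261 - 4512278 = 18522 - 4512278 = -4493756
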